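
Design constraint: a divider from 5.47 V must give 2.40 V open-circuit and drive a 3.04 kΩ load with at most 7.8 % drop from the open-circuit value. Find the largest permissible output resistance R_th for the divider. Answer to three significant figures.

R_th ≤ 257 Ω

Loading drop = R_th/(R_th + R_L) ≤ 0.0780, so R_th ≤ R_L · ε/(1−ε) = 3.04 kΩ × 0.0780/0.9220 = 257 Ω.
(Any R1, R2 with R2/(R1+R2) = 0.439 and R1‖R2 ≤ 257 Ω will meet the spec.)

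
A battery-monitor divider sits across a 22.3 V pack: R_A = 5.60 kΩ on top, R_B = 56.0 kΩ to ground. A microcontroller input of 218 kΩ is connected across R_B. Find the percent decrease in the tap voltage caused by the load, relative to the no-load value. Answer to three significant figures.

The divider's output (Thévenin) resistance is R_A‖R_B = 5.091 kΩ.
Fractional drop under load = R_th/(R_th + R_L) = 5.091 / (5.091 + 218) = 0.02282.
So the output falls by 2.28 %.

2.28 %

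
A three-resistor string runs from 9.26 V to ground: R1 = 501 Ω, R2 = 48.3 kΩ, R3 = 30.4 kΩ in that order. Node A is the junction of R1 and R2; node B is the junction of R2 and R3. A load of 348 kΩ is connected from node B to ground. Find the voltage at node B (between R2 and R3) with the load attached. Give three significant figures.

At node B, R3 is in parallel with the load: R3‖R_L = 27960 Ω.
Below node A the resistance is R2 + (R3‖R_L) = 76260 Ω, so V_A = 9.26 × 76260/76760 = 9.200 V.
Then V_B = V_A × (R3‖R_L)/(R2 + R3‖R_L) = 9.200 × 27960/76260 = 3.37 V.

V ≈ 3.37 V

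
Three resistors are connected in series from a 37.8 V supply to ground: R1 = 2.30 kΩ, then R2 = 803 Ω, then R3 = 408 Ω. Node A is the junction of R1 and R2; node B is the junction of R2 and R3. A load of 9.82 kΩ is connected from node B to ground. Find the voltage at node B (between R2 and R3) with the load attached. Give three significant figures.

V ≈ 4.24 V

At node B, R3 is in parallel with the load: R3‖R_L = 391.7 Ω.
Below node A the resistance is R2 + (R3‖R_L) = 1195 Ω, so V_A = 37.8 × 1195/3495 = 12.92 V.
Then V_B = V_A × (R3‖R_L)/(R2 + R3‖R_L) = 12.92 × 391.7/1195 = 4.24 V.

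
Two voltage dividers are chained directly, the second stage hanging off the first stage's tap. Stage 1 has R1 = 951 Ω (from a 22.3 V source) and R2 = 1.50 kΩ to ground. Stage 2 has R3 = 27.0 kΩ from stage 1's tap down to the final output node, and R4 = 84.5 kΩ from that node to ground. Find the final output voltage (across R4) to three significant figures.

Stage 2 presents R3+R4 = 111500 Ω as a load on stage 1's tap.
Stage 1's lower leg becomes R2‖(R3+R4) = 1480 Ω, so V_mid = 22.3 × 1480/2431 = 13.58 V.
Stage 2 is itself unloaded: V_out = V_mid × R4/(R3+R4) = 13.58 × 84500/111500 = 10.3 V.

V_out ≈ 10.3 V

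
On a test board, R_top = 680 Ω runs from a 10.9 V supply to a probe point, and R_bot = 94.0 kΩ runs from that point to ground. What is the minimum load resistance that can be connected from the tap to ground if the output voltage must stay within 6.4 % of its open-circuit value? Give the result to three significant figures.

Output resistance R_th = R_top‖R_bot = (680 × 94000)/94680 = 675.1 Ω.
The fractional drop is R_th/(R_th + R_L); requiring this ≤ 0.0640 gives R_L ≥ R_th(1/0.0640 − 1) = 675.1 × 14.62 = 9.87 kΩ.

R_L(min) ≈ 9.87 kΩ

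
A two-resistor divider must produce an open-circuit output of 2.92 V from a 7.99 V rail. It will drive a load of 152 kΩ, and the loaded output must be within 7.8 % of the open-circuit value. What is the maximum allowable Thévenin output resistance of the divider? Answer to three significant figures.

Loading drop = R_th/(R_th + R_L) ≤ 0.0780, so R_th ≤ R_L · ε/(1−ε) = 152 kΩ × 0.0780/0.9220 = 12.9 kΩ.

R_th ≤ 12.9 kΩ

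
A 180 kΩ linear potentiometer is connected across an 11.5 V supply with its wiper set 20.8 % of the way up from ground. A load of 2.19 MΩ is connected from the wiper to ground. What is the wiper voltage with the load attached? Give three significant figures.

The wiper splits the pot into (1−α)R = 142.6 kΩ above and αR = 37.44 kΩ below.
Lower section ‖ load = 36.81 kΩ.
V_wiper = 11.5 × 36.81/(142.6 + 36.81) = 2.36 V.

V ≈ 2.36 V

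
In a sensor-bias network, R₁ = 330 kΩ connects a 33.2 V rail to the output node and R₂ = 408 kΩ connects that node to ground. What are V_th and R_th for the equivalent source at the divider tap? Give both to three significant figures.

V_th = 18.4 V, R_th = 182 kΩ

V_th is the open-circuit tap voltage: 33.2 × 408/(330 + 408) = 18.4 V.
With the supply zeroed, R₁ and R₂ appear in parallel from the tap: R_th = R₁‖R₂ = (330 × 408)/738.0 = 182 kΩ.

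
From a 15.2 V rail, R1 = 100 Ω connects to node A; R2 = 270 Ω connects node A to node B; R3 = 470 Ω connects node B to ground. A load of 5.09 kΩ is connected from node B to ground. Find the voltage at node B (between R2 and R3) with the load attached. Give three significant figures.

At node B, R3 is in parallel with the load: R3‖R_L = 430.3 Ω.
Below node A the resistance is R2 + (R3‖R_L) = 700.3 Ω, so V_A = 15.2 × 700.3/800.3 = 13.30 V.
Then V_B = V_A × (R3‖R_L)/(R2 + R3‖R_L) = 13.30 × 430.3/700.3 = 8.17 V.

V ≈ 8.17 V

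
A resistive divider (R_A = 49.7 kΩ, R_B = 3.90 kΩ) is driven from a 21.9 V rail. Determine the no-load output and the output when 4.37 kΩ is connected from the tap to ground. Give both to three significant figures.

Unloaded: 1.59 V; loaded: 0.872 V

Open-circuit: V = 21.9 × 3.90/(49.7 + 3.90) = 1.59 V.
With the load, R_B becomes R_B‖R_L = 2.061 kΩ, so V = 21.9 × 2.061/51.76 = 0.872 V.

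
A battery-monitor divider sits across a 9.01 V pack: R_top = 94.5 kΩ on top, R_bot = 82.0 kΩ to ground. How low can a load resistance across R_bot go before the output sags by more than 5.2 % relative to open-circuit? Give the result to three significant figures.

R_L(min) ≈ 800 kΩ

Output resistance R_th = R_top‖R_bot = (94.5 × 82.0)/176.5 = 43.90 kΩ.
The fractional drop is R_th/(R_th + R_L); requiring this ≤ 0.0520 gives R_L ≥ R_th(1/0.0520 − 1) = 43.90 × 18.23 = 800 kΩ.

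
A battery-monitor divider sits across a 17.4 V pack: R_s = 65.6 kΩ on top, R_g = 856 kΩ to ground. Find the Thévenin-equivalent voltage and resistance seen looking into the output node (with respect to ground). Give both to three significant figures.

V_th = 16.2 V, R_th = 60.9 kΩ

V_th is the open-circuit tap voltage: 17.4 × 856/(65.6 + 856) = 16.2 V.
With the supply zeroed, R_s and R_g appear in parallel from the tap: R_th = R_s‖R_g = (65.6 × 856)/921.6 = 60.9 kΩ.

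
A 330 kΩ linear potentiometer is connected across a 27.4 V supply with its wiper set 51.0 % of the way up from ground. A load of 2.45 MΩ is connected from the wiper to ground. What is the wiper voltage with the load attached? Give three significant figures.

The wiper splits the pot into (1−α)R = 161.7 kΩ above and αR = 168.3 kΩ below.
Lower section ‖ load = 157.5 kΩ.
V_wiper = 27.4 × 157.5/(161.7 + 157.5) = 13.5 V.

V ≈ 13.5 V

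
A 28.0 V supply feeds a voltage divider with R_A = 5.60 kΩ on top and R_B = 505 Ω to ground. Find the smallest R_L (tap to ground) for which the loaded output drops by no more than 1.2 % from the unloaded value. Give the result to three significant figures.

Output resistance R_th = R_A‖R_B = (5600 × 505)/6105 = 463.2 Ω.
The fractional drop is R_th/(R_th + R_L); requiring this ≤ 0.0120 gives R_L ≥ R_th(1/0.0120 − 1) = 463.2 × 82.33 = 38.1 kΩ.

R_L(min) ≈ 38.1 kΩ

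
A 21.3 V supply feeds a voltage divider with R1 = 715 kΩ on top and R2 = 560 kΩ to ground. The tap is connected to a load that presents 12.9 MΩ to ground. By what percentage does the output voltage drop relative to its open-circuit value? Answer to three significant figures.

The divider's output (Thévenin) resistance is R1‖R2 = 314.0 kΩ.
Fractional drop under load = R_th/(R_th + R_L) = 314.0 / (314.0 + 12900) = 0.02377.
So the output falls by 2.38 %.

2.38 %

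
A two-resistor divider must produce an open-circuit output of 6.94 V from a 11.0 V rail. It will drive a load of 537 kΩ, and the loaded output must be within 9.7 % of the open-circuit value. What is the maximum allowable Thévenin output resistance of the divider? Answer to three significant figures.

Loading drop = R_th/(R_th + R_L) ≤ 0.0970, so R_th ≤ R_L · ε/(1−ε) = 537 kΩ × 0.0970/0.9030 = 57.7 kΩ.

R_th ≤ 57.7 kΩ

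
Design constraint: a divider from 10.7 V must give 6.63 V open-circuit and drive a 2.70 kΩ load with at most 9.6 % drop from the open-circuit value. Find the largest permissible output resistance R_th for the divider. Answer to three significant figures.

R_th ≤ 287 Ω

Loading drop = R_th/(R_th + R_L) ≤ 0.0960, so R_th ≤ R_L · ε/(1−ε) = 2.70 kΩ × 0.0960/0.9040 = 287 Ω.
(Any R1, R2 with R2/(R1+R2) = 0.620 and R1‖R2 ≤ 287 Ω will meet the spec.)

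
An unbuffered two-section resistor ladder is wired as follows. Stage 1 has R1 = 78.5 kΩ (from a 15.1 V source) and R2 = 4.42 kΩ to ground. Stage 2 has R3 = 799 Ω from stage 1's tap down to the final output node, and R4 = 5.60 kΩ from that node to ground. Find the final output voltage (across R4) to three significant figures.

Stage 2 presents R3+R4 = 6399 Ω as a load on stage 1's tap.
Stage 1's lower leg becomes R2‖(R3+R4) = 2614 Ω, so V_mid = 15.1 × 2614/81110 = 0.4867 V.
Stage 2 is itself unloaded: V_out = V_mid × R4/(R3+R4) = 0.4867 × 5600/6399 = 0.426 V.

V_out ≈ 0.426 V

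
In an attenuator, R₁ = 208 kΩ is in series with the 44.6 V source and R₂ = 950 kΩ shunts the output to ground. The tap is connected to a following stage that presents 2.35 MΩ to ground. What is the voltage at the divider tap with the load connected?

V_out ≈ 34.1 V

The load sits in parallel with R₂: R₂‖R_L = (950 × 2350) / (950 + 2350) = 676.5 kΩ.
V_out = 44.6 × 676.5 / (208 + 676.5) = 44.6 × 676.5/884.5 = 34.1 V.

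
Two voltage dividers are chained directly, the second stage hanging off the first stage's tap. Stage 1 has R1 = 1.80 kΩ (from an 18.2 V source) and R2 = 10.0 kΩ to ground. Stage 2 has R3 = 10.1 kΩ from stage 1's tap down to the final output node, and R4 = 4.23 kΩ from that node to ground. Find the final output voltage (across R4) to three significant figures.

V_out ≈ 4.11 V

Stage 2 presents R3+R4 = 14.33 kΩ as a load on stage 1's tap.
Stage 1's lower leg becomes R2‖(R3+R4) = 5.890 kΩ, so V_mid = 18.2 × 5.890/7.690 = 13.94 V.
Stage 2 is itself unloaded: V_out = V_mid × R4/(R3+R4) = 13.94 × 4.23/14.33 = 4.11 V.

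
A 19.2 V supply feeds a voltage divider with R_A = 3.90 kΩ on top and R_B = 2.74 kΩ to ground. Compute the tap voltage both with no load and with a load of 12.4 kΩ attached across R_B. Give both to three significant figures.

Unloaded: 7.92 V; loaded: 7.01 V

Open-circuit: V = 19.2 × 2.74/(3.90 + 2.74) = 7.92 V.
With the load, R_B becomes R_B‖R_L = 2.244 kΩ, so V = 19.2 × 2.244/6.144 = 7.01 V.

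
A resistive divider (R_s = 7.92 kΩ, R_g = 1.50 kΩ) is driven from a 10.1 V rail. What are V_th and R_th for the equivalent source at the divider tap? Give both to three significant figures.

V_th is the open-circuit tap voltage: 10.1 × 1.50/(7.92 + 1.50) = 1.61 V.
With the supply zeroed, R_s and R_g appear in parallel from the tap: R_th = R_s‖R_g = (7.92 × 1.50)/9.420 = 1.26 kΩ.

V_th = 1.61 V, R_th = 1.26 kΩ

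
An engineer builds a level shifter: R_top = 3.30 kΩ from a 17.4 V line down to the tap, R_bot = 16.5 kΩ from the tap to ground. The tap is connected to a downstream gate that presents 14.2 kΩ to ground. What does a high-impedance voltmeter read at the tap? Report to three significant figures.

V_out ≈ 12.1 V

The load sits in parallel with R_bot: R_bot‖R_L = (16.5 × 14.2) / (16.5 + 14.2) = 7.632 kΩ.
V_out = 17.4 × 7.632 / (3.30 + 7.632) = 17.4 × 7.632/10.93 = 12.1 V.
(Unloaded it would have been 14.5 V.)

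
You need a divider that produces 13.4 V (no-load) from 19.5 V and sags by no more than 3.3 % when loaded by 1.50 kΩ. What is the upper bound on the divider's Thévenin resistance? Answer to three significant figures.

R_th ≤ 51.2 Ω

Loading drop = R_th/(R_th + R_L) ≤ 0.0330, so R_th ≤ R_L · ε/(1−ε) = 1.50 kΩ × 0.0330/0.9670 = 51.2 Ω.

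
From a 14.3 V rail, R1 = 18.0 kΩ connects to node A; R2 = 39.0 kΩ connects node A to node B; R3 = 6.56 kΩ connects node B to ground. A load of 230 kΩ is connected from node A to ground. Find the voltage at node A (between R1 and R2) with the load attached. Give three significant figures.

V ≈ 9.71 V

Below node A the series string R2+R3 = 45.56 kΩ sits in parallel with the 230 kΩ load: 38.03 kΩ.
V_A = 14.3 × 38.03/(18.0 + 38.03) = 9.71 V.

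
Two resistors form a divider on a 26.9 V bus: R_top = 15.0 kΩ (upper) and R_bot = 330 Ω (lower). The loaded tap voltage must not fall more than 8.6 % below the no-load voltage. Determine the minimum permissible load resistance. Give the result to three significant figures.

Output resistance R_th = R_top‖R_bot = (15000 × 330)/15330 = 322.9 Ω.
The fractional drop is R_th/(R_th + R_L); requiring this ≤ 0.0860 gives R_L ≥ R_th(1/0.0860 − 1) = 322.9 × 10.63 = 3.43 kΩ.

R_L(min) ≈ 3.43 kΩ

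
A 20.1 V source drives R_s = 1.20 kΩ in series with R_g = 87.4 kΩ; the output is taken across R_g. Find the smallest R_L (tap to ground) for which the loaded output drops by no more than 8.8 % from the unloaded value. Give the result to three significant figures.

Output resistance R_th = R_s‖R_g = (1.20 × 87.4)/88.60 = 1.184 kΩ.
The fractional drop is R_th/(R_th + R_L); requiring this ≤ 0.0880 gives R_L ≥ R_th(1/0.0880 − 1) = 1.184 × 10.36 = 12.3 kΩ.

R_L(min) ≈ 12.3 kΩ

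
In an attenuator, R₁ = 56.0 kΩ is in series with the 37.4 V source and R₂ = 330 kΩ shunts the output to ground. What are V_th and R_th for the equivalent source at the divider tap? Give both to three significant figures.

V_th is the open-circuit tap voltage: 37.4 × 330/(56.0 + 330) = 32.0 V.
With the supply zeroed, R₁ and R₂ appear in parallel from the tap: R_th = R₁‖R₂ = (56.0 × 330)/386.0 = 47.9 kΩ.

V_th = 32.0 V, R_th = 47.9 kΩ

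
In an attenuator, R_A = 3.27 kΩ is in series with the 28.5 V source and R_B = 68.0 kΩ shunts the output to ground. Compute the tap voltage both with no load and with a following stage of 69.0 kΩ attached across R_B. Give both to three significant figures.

Unloaded: 27.2 V; loaded: 26.0 V

Open-circuit: V = 28.5 × 68.0/(3.27 + 68.0) = 27.2 V.
With the load, R_B becomes R_B‖R_L = 34.25 kΩ, so V = 28.5 × 34.25/37.52 = 26.0 V.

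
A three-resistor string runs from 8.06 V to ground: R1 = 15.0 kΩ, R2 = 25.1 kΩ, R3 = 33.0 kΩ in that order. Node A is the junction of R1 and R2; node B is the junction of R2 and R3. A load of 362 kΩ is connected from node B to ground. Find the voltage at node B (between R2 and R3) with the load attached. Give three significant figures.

V ≈ 3.47 V

At node B, R3 is in parallel with the load: R3‖R_L = 30.24 kΩ.
Below node A the resistance is R2 + (R3‖R_L) = 55.34 kΩ, so V_A = 8.06 × 55.34/70.34 = 6.341 V.
Then V_B = V_A × (R3‖R_L)/(R2 + R3‖R_L) = 6.341 × 30.24/55.34 = 3.47 V.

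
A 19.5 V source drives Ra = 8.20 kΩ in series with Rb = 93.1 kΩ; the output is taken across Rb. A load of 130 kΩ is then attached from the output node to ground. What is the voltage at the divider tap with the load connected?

The load sits in parallel with Rb: Rb‖R_L = (93.1 × 130) / (93.1 + 130) = 54.25 kΩ.
V_out = 19.5 × 54.25 / (8.20 + 54.25) = 19.5 × 54.25/62.45 = 16.9 V.
(Unloaded it would have been 17.9 V.)

V_out ≈ 16.9 V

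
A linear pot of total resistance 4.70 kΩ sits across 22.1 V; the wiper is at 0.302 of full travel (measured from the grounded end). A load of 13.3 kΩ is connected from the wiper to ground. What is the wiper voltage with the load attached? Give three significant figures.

V ≈ 6.21 V

The wiper splits the pot into (1−α)R = 3.281 kΩ above and αR = 1.419 kΩ below.
Lower section ‖ load = 1.283 kΩ.
V_wiper = 22.1 × 1.283/(3.281 + 1.283) = 6.21 V.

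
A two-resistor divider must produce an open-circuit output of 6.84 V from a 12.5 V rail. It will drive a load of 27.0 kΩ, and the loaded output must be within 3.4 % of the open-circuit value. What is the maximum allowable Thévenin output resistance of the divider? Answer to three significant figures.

Loading drop = R_th/(R_th + R_L) ≤ 0.0340, so R_th ≤ R_L · ε/(1−ε) = 27.0 kΩ × 0.0340/0.9660 = 950 Ω.

R_th ≤ 950 Ω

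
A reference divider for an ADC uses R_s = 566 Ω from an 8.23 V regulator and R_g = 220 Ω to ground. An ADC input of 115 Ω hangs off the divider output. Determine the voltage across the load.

The load sits in parallel with R_g: R_g‖R_L = (220 × 115) / (220 + 115) = 75.52 Ω.
V_out = 8.23 × 75.52 / (566 + 75.52) = 8.23 × 75.52/641.5 = 0.969 V.

V_out ≈ 0.969 V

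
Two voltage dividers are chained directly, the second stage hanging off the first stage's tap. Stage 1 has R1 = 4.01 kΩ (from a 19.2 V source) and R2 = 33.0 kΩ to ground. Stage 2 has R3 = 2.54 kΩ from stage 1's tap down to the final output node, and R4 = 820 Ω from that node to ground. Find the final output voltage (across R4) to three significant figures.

Stage 2 presents R3+R4 = 3360 Ω as a load on stage 1's tap.
Stage 1's lower leg becomes R2‖(R3+R4) = 3050 Ω, so V_mid = 19.2 × 3050/7060 = 8.294 V.
Stage 2 is itself unloaded: V_out = V_mid × R4/(R3+R4) = 8.294 × 820/3360 = 2.02 V.

V_out ≈ 2.02 V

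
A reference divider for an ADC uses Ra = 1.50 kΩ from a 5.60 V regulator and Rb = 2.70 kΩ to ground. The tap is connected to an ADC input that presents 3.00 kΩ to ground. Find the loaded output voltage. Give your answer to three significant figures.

The load sits in parallel with Rb: Rb‖R_L = (2.70 × 3.00) / (2.70 + 3.00) = 1.421 kΩ.
V_out = 5.60 × 1.421 / (1.50 + 1.421) = 5.60 × 1.421/2.921 = 2.72 V.
(Unloaded it would have been 3.60 V.)

V_out ≈ 2.72 V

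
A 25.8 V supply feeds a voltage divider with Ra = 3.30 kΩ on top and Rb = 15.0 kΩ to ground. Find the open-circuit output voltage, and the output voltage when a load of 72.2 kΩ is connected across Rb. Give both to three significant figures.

Open-circuit: V = 25.8 × 15.0/(3.30 + 15.0) = 21.1 V.
With the load, Rb becomes Rb‖R_L = 12.42 kΩ, so V = 25.8 × 12.42/15.72 = 20.4 V.

Unloaded: 21.1 V; loaded: 20.4 V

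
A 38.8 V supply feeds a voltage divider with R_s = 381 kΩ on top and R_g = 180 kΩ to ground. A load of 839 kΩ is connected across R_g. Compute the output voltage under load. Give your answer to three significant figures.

V_out ≈ 10.9 V

The load sits in parallel with R_g: R_g‖R_L = (180 × 839) / (180 + 839) = 148.2 kΩ.
V_out = 38.8 × 148.2 / (381 + 148.2) = 38.8 × 148.2/529.2 = 10.9 V.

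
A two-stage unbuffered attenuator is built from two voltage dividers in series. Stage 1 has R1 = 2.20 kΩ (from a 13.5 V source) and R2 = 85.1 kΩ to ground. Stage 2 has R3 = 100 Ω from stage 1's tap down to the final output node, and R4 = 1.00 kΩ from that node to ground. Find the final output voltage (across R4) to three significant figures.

V_out ≈ 4.06 V

Stage 2 presents R3+R4 = 1100 Ω as a load on stage 1's tap.
Stage 1's lower leg becomes R2‖(R3+R4) = 1086 Ω, so V_mid = 13.5 × 1086/3286 = 4.462 V.
Stage 2 is itself unloaded: V_out = V_mid × R4/(R3+R4) = 4.462 × 1000/1100 = 4.06 V.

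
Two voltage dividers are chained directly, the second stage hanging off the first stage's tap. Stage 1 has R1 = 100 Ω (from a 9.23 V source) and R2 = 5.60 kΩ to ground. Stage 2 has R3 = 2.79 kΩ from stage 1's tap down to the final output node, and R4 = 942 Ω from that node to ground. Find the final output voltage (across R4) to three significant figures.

Stage 2 presents R3+R4 = 3732 Ω as a load on stage 1's tap.
Stage 1's lower leg becomes R2‖(R3+R4) = 2240 Ω, so V_mid = 9.23 × 2240/2340 = 8.835 V.
Stage 2 is itself unloaded: V_out = V_mid × R4/(R3+R4) = 8.835 × 942/3732 = 2.23 V.

V_out ≈ 2.23 V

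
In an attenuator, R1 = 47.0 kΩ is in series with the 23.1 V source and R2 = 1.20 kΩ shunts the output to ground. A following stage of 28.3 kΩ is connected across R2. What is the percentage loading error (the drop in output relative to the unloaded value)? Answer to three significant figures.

The divider's output (Thévenin) resistance is R1‖R2 = 1.170 kΩ.
Fractional drop under load = R_th/(R_th + R_L) = 1.170 / (1.170 + 28.3) = 0.03971.
So the output falls by 3.97 %.

3.97 %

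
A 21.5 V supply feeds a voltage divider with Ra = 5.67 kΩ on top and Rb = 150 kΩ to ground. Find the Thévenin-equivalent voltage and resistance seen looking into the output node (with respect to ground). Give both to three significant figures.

V_th is the open-circuit tap voltage: 21.5 × 150/(5.67 + 150) = 20.7 V.
With the supply zeroed, Ra and Rb appear in parallel from the tap: R_th = Ra‖Rb = (5.67 × 150)/155.7 = 5.46 kΩ.

V_th = 20.7 V, R_th = 5.46 kΩ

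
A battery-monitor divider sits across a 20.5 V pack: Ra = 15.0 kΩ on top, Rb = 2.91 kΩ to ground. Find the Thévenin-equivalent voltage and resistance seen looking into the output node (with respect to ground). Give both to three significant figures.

V_th is the open-circuit tap voltage: 20.5 × 2.91/(15.0 + 2.91) = 3.33 V.
With the supply zeroed, Ra and Rb appear in parallel from the tap: R_th = Ra‖Rb = (15.0 × 2.91)/17.91 = 2.44 kΩ.

V_th = 3.33 V, R_th = 2.44 kΩ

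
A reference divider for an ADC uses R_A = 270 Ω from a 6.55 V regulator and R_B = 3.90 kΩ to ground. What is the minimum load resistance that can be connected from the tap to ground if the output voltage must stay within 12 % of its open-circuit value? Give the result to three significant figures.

Output resistance R_th = R_A‖R_B = (270 × 3900)/4170 = 252.5 Ω.
The fractional drop is R_th/(R_th + R_L); requiring this ≤ 0.120 gives R_L ≥ R_th(1/0.120 − 1) = 252.5 × 7.333 = 1.85 kΩ.

R_L(min) ≈ 1.85 kΩ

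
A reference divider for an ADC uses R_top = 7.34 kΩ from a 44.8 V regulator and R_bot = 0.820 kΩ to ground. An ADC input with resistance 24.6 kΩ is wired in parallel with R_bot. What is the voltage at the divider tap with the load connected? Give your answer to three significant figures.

V_out ≈ 4.37 V

The load sits in parallel with R_bot: R_bot‖R_L = (820 × 24600) / (820 + 24600) = 793.5 Ω.
V_out = 44.8 × 793.5 / (7340 + 793.5) = 44.8 × 793.5/8134 = 4.37 V.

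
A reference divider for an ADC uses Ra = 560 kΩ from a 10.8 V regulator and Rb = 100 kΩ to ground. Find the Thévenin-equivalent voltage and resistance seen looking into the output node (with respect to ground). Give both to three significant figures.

V_th = 1.64 V, R_th = 84.8 kΩ

V_th is the open-circuit tap voltage: 10.8 × 100/(560 + 100) = 1.64 V.
With the supply zeroed, Ra and Rb appear in parallel from the tap: R_th = Ra‖Rb = (560 × 100)/660.0 = 84.8 kΩ.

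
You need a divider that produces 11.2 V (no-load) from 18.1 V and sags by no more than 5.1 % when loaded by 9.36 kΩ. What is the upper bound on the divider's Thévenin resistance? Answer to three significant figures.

Loading drop = R_th/(R_th + R_L) ≤ 0.0510, so R_th ≤ R_L · ε/(1−ε) = 9.36 kΩ × 0.0510/0.9490 = 503 Ω.
(Any R1, R2 with R2/(R1+R2) = 0.619 and R1‖R2 ≤ 503 Ω will meet the spec.)

R_th ≤ 503 Ω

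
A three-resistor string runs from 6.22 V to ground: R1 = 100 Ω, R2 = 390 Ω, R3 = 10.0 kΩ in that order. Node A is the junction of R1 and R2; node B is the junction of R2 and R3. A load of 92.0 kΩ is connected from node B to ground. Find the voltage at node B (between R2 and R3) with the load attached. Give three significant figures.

V ≈ 5.90 V

At node B, R3 is in parallel with the load: R3‖R_L = 9020 Ω.
Below node A the resistance is R2 + (R3‖R_L) = 9410 Ω, so V_A = 6.22 × 9410/9510 = 6.155 V.
Then V_B = V_A × (R3‖R_L)/(R2 + R3‖R_L) = 6.155 × 9020/9410 = 5.90 V.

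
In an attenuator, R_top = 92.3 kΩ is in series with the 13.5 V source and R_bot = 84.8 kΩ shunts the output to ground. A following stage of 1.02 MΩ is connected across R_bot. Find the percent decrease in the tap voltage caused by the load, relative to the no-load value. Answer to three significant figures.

4.15 %

The divider's output (Thévenin) resistance is R_top‖R_bot = 44.20 kΩ.
Fractional drop under load = R_th/(R_th + R_L) = 44.20 / (44.20 + 1020) = 0.04153.
So the output falls by 4.15 %.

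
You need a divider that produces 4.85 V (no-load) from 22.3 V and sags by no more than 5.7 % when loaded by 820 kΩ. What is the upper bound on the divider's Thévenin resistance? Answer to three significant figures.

R_th ≤ 49.6 kΩ

Loading drop = R_th/(R_th + R_L) ≤ 0.0570, so R_th ≤ R_L · ε/(1−ε) = 820 kΩ × 0.0570/0.9430 = 49.6 kΩ.
(Any R1, R2 with R2/(R1+R2) = 0.217 and R1‖R2 ≤ 49.6 kΩ will meet the spec.)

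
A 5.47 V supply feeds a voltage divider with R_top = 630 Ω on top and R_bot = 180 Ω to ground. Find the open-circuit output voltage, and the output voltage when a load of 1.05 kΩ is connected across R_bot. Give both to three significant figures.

Open-circuit: V = 5.47 × 180/(630 + 180) = 1.22 V.
With the load, R_bot becomes R_bot‖R_L = 153.7 Ω, so V = 5.47 × 153.7/783.7 = 1.07 V.

Unloaded: 1.22 V; loaded: 1.07 V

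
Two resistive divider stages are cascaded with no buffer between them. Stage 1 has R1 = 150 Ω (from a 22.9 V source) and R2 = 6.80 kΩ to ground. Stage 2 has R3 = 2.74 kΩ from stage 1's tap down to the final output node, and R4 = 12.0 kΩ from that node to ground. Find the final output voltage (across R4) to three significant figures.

V_out ≈ 18.1 V

Stage 2 presents R3+R4 = 14740 Ω as a load on stage 1's tap.
Stage 1's lower leg becomes R2‖(R3+R4) = 4653 Ω, so V_mid = 22.9 × 4653/4803 = 22.18 V.
Stage 2 is itself unloaded: V_out = V_mid × R4/(R3+R4) = 22.18 × 12000/14740 = 18.1 V.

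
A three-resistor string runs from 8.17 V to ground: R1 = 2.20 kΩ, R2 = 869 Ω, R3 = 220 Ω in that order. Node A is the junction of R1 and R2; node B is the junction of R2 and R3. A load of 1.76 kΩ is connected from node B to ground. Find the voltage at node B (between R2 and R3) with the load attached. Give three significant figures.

At node B, R3 is in parallel with the load: R3‖R_L = 195.6 Ω.
Below node A the resistance is R2 + (R3‖R_L) = 1065 Ω, so V_A = 8.17 × 1065/3265 = 2.664 V.
Then V_B = V_A × (R3‖R_L)/(R2 + R3‖R_L) = 2.664 × 195.6/1065 = 0.489 V.

V ≈ 0.489 V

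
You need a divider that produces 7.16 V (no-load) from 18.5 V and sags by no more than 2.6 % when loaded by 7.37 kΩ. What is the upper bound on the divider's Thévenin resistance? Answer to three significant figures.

Loading drop = R_th/(R_th + R_L) ≤ 0.0260, so R_th ≤ R_L · ε/(1−ε) = 7.37 kΩ × 0.0260/0.9740 = 197 Ω.
(Any R1, R2 with R2/(R1+R2) = 0.387 and R1‖R2 ≤ 197 Ω will meet the spec.)

R_th ≤ 197 Ω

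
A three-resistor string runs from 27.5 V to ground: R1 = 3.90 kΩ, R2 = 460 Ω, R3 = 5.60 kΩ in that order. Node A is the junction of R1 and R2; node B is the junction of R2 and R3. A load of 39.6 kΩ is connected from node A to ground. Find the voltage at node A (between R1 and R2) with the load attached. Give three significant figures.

Below node A the series string R2+R3 = 6060 Ω sits in parallel with the 39600 Ω load: 5256 Ω.
V_A = 27.5 × 5256/(3900 + 5256) = 15.8 V.

V ≈ 15.8 V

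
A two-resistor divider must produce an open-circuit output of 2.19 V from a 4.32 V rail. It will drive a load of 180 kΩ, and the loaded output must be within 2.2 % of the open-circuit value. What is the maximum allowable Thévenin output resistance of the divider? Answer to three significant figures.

R_th ≤ 4.05 kΩ

Loading drop = R_th/(R_th + R_L) ≤ 0.0220, so R_th ≤ R_L · ε/(1−ε) = 180 kΩ × 0.0220/0.9780 = 4.05 kΩ.
(Any R1, R2 with R2/(R1+R2) = 0.507 and R1‖R2 ≤ 4.05 kΩ will meet the spec.)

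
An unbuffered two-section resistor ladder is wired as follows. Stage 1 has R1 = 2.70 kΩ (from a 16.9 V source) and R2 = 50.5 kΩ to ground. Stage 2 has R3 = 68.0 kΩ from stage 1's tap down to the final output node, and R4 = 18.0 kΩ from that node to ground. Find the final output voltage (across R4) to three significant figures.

Stage 2 presents R3+R4 = 86.00 kΩ as a load on stage 1's tap.
Stage 1's lower leg becomes R2‖(R3+R4) = 31.82 kΩ, so V_mid = 16.9 × 31.82/34.52 = 15.58 V.
Stage 2 is itself unloaded: V_out = V_mid × R4/(R3+R4) = 15.58 × 18.0/86.00 = 3.26 V.

V_out ≈ 3.26 V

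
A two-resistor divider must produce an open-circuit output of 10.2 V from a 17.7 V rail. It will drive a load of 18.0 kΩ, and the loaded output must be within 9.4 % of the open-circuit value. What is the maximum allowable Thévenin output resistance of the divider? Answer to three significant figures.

Loading drop = R_th/(R_th + R_L) ≤ 0.0940, so R_th ≤ R_L · ε/(1−ε) = 18.0 kΩ × 0.0940/0.9060 = 1.87 kΩ.
(Any R1, R2 with R2/(R1+R2) = 0.576 and R1‖R2 ≤ 1.87 kΩ will meet the spec.)

R_th ≤ 1.87 kΩ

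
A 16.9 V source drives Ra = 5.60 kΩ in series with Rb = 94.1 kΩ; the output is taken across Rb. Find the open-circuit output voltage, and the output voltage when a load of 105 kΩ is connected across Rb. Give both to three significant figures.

Open-circuit: V = 16.9 × 94.1/(5.60 + 94.1) = 16.0 V.
With the load, Rb becomes Rb‖R_L = 49.63 kΩ, so V = 16.9 × 49.63/55.23 = 15.2 V.

Unloaded: 16.0 V; loaded: 15.2 V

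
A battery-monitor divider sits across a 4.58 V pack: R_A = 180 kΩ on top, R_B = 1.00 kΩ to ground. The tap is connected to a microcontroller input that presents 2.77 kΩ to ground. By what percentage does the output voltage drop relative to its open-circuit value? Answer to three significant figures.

Unloaded V = 4.58 × 1.00/181.0 = 0.02530 V.
Loaded: R_B‖R_L = 0.7347 kΩ, giving V = 4.58 × 0.7347/180.7 = 0.01862 V.
Drop = (0.02530 − 0.01862) / 0.02530 = 26.4 %.

26.4 %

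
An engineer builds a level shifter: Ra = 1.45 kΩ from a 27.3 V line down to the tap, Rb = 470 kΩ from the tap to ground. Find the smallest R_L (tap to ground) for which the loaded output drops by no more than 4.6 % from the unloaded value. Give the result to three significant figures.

Output resistance R_th = Ra‖Rb = (1.45 × 470)/471.4 = 1.446 kΩ.
The fractional drop is R_th/(R_th + R_L); requiring this ≤ 0.0460 gives R_L ≥ R_th(1/0.0460 − 1) = 1.446 × 20.74 = 30.0 kΩ.

R_L(min) ≈ 30.0 kΩ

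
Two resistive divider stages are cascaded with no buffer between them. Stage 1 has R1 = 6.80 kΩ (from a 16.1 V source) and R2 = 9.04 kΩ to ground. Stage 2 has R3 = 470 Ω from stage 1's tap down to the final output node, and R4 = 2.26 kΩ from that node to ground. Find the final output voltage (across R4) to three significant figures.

Stage 2 presents R3+R4 = 2730 Ω as a load on stage 1's tap.
Stage 1's lower leg becomes R2‖(R3+R4) = 2097 Ω, so V_mid = 16.1 × 2097/8897 = 3.794 V.
Stage 2 is itself unloaded: V_out = V_mid × R4/(R3+R4) = 3.794 × 2260/2730 = 3.14 V.

V_out ≈ 3.14 V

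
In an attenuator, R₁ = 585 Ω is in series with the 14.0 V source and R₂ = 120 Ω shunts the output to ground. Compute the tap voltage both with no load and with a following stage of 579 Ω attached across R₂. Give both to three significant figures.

Unloaded: 2.38 V; loaded: 2.03 V

Open-circuit: V = 14.0 × 120/(585 + 120) = 2.38 V.
With the load, R₂ becomes R₂‖R_L = 99.40 Ω, so V = 14.0 × 99.40/684.4 = 2.03 V.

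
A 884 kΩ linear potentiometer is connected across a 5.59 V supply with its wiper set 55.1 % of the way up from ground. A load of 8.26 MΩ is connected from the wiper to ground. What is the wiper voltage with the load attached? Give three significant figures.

V ≈ 3.00 V

The wiper splits the pot into (1−α)R = 396.9 kΩ above and αR = 487.1 kΩ below.
Lower section ‖ load = 460.0 kΩ.
V_wiper = 5.59 × 460.0/(396.9 + 460.0) = 3.00 V.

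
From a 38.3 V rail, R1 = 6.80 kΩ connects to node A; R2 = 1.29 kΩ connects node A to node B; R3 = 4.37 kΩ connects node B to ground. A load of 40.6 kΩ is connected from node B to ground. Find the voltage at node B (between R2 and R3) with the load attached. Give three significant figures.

V ≈ 12.6 V

At node B, R3 is in parallel with the load: R3‖R_L = 3.945 kΩ.
Below node A the resistance is R2 + (R3‖R_L) = 5.235 kΩ, so V_A = 38.3 × 5.235/12.04 = 16.66 V.
Then V_B = V_A × (R3‖R_L)/(R2 + R3‖R_L) = 16.66 × 3.945/5.235 = 12.6 V.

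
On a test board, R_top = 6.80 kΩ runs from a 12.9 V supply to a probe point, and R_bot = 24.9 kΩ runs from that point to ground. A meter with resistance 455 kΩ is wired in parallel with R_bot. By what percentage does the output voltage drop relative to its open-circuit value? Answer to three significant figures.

1.16 %

The divider's output (Thévenin) resistance is R_top‖R_bot = 5.341 kΩ.
Fractional drop under load = R_th/(R_th + R_L) = 5.341 / (5.341 + 455) = 0.01160.
So the output falls by 1.16 %.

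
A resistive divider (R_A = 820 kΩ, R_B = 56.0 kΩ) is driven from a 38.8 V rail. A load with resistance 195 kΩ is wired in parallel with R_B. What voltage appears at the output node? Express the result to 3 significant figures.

V_out ≈ 1.95 V

The load sits in parallel with R_B: R_B‖R_L = (56.0 × 195) / (56.0 + 195) = 43.51 kΩ.
V_out = 38.8 × 43.51 / (820 + 43.51) = 38.8 × 43.51/863.5 = 1.95 V.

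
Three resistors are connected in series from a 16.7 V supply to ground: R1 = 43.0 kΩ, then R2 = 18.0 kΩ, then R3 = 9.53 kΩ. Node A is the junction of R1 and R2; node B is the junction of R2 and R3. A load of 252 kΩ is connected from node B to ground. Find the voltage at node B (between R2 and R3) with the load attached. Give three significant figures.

V ≈ 2.19 V

At node B, R3 is in parallel with the load: R3‖R_L = 9.183 kΩ.
Below node A the resistance is R2 + (R3‖R_L) = 27.18 kΩ, so V_A = 16.7 × 27.18/70.18 = 6.468 V.
Then V_B = V_A × (R3‖R_L)/(R2 + R3‖R_L) = 6.468 × 9.183/27.18 = 2.19 V.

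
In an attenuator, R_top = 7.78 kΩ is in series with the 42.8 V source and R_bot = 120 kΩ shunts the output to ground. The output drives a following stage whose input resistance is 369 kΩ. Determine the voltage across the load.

V_out ≈ 39.4 V

The load sits in parallel with R_bot: R_bot‖R_L = (120 × 369) / (120 + 369) = 90.55 kΩ.
V_out = 42.8 × 90.55 / (7.78 + 90.55) = 42.8 × 90.55/98.33 = 39.4 V.
(Unloaded it would have been 40.2 V.)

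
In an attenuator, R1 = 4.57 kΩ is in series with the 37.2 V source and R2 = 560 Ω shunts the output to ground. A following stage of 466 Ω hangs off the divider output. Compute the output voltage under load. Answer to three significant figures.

The load sits in parallel with R2: R2‖R_L = (560 × 466) / (560 + 466) = 254.3 Ω.
V_out = 37.2 × 254.3 / (4570 + 254.3) = 37.2 × 254.3/4824 = 1.96 V.
(Unloaded it would have been 4.06 V.)

V_out ≈ 1.96 V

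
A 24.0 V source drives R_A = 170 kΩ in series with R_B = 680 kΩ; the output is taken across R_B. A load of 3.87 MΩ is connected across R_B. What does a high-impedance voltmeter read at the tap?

V_out ≈ 18.5 V

The load sits in parallel with R_B: R_B‖R_L = (680 × 3870) / (680 + 3870) = 578.4 kΩ.
V_out = 24.0 × 578.4 / (170 + 578.4) = 24.0 × 578.4/748.4 = 18.5 V.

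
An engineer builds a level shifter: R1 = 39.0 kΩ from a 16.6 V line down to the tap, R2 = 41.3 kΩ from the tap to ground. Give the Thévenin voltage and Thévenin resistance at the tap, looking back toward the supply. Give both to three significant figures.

V_th is the open-circuit tap voltage: 16.6 × 41.3/(39.0 + 41.3) = 8.54 V.
With the supply zeroed, R1 and R2 appear in parallel from the tap: R_th = R1‖R2 = (39.0 × 41.3)/80.30 = 20.1 kΩ.

V_th = 8.54 V, R_th = 20.1 kΩ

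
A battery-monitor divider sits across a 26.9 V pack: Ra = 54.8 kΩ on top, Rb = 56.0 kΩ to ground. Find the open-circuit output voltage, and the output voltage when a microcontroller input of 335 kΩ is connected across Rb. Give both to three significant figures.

Open-circuit: V = 26.9 × 56.0/(54.8 + 56.0) = 13.6 V.
With the load, Rb becomes Rb‖R_L = 47.98 kΩ, so V = 26.9 × 47.98/102.8 = 12.6 V.

Unloaded: 13.6 V; loaded: 12.6 V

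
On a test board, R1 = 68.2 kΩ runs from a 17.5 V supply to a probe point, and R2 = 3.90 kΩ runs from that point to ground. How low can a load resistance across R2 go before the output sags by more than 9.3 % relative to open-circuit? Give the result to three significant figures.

Output resistance R_th = R1‖R2 = (68.2 × 3.90)/72.10 = 3.689 kΩ.
The fractional drop is R_th/(R_th + R_L); requiring this ≤ 0.0930 gives R_L ≥ R_th(1/0.0930 − 1) = 3.689 × 9.753 = 36.0 kΩ.

R_L(min) ≈ 36.0 kΩ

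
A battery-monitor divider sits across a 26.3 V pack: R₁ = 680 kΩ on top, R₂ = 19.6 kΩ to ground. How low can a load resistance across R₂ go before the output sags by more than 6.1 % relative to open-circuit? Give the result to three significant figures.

R_L(min) ≈ 293 kΩ

Output resistance R_th = R₁‖R₂ = (680 × 19.6)/699.6 = 19.05 kΩ.
The fractional drop is R_th/(R_th + R_L); requiring this ≤ 0.0610 gives R_L ≥ R_th(1/0.0610 − 1) = 19.05 × 15.39 = 293 kΩ.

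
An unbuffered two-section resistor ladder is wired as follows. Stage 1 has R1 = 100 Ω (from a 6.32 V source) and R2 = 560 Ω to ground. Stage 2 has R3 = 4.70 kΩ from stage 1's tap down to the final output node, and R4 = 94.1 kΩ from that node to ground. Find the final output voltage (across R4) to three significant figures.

V_out ≈ 5.10 V

Stage 2 presents R3+R4 = 98800 Ω as a load on stage 1's tap.
Stage 1's lower leg becomes R2‖(R3+R4) = 556.8 Ω, so V_mid = 6.32 × 556.8/656.8 = 5.358 V.
Stage 2 is itself unloaded: V_out = V_mid × R4/(R3+R4) = 5.358 × 94100/98800 = 5.10 V.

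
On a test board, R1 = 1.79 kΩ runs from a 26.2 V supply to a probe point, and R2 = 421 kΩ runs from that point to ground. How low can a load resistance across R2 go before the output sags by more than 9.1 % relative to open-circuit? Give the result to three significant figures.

R_L(min) ≈ 17.8 kΩ

Output resistance R_th = R1‖R2 = (1.79 × 421)/422.8 = 1.782 kΩ.
The fractional drop is R_th/(R_th + R_L); requiring this ≤ 0.0910 gives R_L ≥ R_th(1/0.0910 − 1) = 1.782 × 9.989 = 17.8 kΩ.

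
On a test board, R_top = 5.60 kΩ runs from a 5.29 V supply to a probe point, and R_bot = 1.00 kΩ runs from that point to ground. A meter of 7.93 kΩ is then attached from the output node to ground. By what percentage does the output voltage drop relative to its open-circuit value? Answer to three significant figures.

9.67 %

The divider's output (Thévenin) resistance is R_top‖R_bot = 0.8485 kΩ.
Fractional drop under load = R_th/(R_th + R_L) = 0.8485 / (0.8485 + 7.93) = 0.09666.
So the output falls by 9.67 %.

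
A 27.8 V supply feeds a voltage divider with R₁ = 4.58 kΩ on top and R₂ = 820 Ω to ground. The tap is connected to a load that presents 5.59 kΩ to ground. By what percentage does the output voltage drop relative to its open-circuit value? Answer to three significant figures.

11.1 %

The divider's output (Thévenin) resistance is R₁‖R₂ = 695.5 Ω.
Fractional drop under load = R_th/(R_th + R_L) = 695.5 / (695.5 + 5590) = 0.1106.
So the output falls by 11.1 %.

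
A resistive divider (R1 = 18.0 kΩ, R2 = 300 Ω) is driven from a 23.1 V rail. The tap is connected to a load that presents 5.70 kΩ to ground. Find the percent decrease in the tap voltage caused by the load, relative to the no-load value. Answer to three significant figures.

The divider's output (Thévenin) resistance is R1‖R2 = 295.1 Ω.
Fractional drop under load = R_th/(R_th + R_L) = 295.1 / (295.1 + 5700) = 0.04922.
So the output falls by 4.92 %.

4.92 %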